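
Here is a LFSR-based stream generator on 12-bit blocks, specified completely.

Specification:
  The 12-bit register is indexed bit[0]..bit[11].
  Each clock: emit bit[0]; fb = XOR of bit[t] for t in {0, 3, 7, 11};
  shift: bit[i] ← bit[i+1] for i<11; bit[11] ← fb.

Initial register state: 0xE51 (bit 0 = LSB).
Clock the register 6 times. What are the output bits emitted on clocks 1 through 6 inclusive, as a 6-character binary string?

100010

reg_0 = 0xE51
clock 1: out=1, reg = 0x728
clock 2: out=0, reg = 0xB94
clock 3: out=0, reg = 0x5CA
clock 4: out=0, reg = 0x2E5
clock 5: out=1, reg = 0x172
clock 6: out=0, reg = 0x0B9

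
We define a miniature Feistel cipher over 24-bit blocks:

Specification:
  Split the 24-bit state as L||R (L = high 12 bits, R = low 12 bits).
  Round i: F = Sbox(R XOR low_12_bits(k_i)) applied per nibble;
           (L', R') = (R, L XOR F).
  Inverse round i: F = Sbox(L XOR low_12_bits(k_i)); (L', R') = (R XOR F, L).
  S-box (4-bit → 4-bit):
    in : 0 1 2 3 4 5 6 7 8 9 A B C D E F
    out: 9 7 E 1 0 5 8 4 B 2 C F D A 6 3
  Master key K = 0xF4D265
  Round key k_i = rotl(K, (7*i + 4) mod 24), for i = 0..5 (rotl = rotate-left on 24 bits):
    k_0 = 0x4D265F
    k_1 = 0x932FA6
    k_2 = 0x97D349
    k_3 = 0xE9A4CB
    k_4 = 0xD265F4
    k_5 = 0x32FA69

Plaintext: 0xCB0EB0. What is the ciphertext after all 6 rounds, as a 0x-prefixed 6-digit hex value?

s_0 = plaintext = 0xCB0EB0
s_1 = Round(s_0, k_0) = 0xEB07D3
s_2 = Round(s_1, k_1) = 0x7D35F5
s_3 = Round(s_2, k_2) = 0x5F5F2E
s_4 = Round(s_3, k_3) = 0xF2EA90
s_5 = Round(s_4, k_4) = 0xA90CAE
s_6 = Round(s_5, k_5) = 0xCAE244

0xCAE244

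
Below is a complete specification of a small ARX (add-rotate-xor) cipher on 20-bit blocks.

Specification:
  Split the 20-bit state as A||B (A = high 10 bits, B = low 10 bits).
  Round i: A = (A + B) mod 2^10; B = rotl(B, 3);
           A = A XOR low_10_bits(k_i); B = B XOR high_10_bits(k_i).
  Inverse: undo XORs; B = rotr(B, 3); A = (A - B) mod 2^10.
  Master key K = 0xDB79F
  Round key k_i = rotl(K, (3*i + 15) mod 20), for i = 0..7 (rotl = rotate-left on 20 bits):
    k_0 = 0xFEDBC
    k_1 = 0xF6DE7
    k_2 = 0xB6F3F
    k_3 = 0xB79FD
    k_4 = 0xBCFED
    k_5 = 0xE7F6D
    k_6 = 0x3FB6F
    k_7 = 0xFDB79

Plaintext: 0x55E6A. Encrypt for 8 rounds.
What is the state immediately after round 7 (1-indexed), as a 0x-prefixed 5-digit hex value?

0x7FEBA

s_0 = plaintext = 0x55E6A
s_1 = Round(s_0, k_0) = 0x9F4AF
s_2 = Round(s_1, k_1) = 0xB2EA2
s_3 = Round(s_2, k_2) = 0x94BCE
s_4 = Round(s_3, k_3) = 0xF74A9
s_5 = Round(s_4, k_4) = 0xDAFBA
s_6 = Round(s_5, k_5) = 0x12248
s_7 = Round(s_6, k_6) = 0x7FEBA
s_8 = Round(s_7, k_7) = 0xF0223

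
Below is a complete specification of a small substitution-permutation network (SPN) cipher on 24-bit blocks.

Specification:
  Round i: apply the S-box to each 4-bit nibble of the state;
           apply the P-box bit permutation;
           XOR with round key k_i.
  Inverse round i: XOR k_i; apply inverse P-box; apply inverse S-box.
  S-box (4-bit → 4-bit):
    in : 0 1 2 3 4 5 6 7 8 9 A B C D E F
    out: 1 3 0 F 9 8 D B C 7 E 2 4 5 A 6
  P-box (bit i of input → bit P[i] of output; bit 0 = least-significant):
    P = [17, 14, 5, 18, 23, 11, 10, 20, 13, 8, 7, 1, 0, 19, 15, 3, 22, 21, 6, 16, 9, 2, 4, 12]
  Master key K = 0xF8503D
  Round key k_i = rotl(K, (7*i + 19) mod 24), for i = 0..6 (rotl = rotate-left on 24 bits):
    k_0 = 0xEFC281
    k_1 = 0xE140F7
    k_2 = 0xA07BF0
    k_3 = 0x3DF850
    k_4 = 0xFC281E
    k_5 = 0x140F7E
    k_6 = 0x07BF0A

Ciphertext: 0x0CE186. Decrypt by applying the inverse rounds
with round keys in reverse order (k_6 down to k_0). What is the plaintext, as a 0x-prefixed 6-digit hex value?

s_0 = ciphertext = 0x0CE186
s_1 = InvRound(s_0, k_6) = 0x75ECF1
s_2 = InvRound(s_1, k_5) = 0x17632B
s_3 = InvRound(s_2, k_4) = 0x971B19
s_4 = InvRound(s_3, k_3) = 0x0F3101
s_5 = InvRound(s_4, k_2) = 0xDA1C13
s_6 = InvRound(s_5, k_1) = 0xEABCA9
s_7 = InvRound(s_6, k_0) = 0x4550FA

0x4550FA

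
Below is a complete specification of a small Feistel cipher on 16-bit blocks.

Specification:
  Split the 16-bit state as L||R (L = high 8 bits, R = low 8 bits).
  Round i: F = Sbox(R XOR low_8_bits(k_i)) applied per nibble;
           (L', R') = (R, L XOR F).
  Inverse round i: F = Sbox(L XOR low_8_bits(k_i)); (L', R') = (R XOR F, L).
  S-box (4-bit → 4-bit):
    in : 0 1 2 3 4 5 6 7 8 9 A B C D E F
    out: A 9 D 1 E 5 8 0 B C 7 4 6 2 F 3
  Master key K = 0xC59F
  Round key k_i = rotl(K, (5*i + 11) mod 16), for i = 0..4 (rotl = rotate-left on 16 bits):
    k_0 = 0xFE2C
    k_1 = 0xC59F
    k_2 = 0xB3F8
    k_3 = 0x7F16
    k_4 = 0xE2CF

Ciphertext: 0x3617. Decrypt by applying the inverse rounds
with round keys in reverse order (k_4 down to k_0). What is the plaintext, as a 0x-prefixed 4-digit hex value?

s_0 = ciphertext = 0x3617
s_1 = InvRound(s_0, k_4) = 0x2B36
s_2 = InvRound(s_1, k_3) = 0x242B
s_3 = InvRound(s_2, k_2) = 0x0D24
s_4 = InvRound(s_3, k_1) = 0xE90D
s_5 = InvRound(s_4, k_0) = 0x68E9

0x68E9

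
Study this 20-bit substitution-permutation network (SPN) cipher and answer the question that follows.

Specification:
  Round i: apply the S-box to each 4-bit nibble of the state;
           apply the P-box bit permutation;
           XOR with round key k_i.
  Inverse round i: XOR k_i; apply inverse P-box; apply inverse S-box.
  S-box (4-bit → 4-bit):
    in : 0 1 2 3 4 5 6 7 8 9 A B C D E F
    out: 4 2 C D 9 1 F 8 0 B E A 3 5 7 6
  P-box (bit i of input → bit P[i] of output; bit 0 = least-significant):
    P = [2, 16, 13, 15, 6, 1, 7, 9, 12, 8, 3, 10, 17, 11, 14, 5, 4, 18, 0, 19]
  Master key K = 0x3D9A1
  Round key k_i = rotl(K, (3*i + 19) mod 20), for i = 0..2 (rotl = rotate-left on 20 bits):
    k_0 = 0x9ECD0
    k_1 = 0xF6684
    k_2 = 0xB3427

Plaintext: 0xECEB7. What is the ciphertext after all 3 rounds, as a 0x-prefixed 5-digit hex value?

s_0 = plaintext = 0xECEB7
s_1 = Round(s_0, k_0) = 0xF77CB
s_2 = Round(s_1, k_1) = 0xAE2E7
s_3 = Round(s_2, k_2) = 0x5F8EC

0x5F8EC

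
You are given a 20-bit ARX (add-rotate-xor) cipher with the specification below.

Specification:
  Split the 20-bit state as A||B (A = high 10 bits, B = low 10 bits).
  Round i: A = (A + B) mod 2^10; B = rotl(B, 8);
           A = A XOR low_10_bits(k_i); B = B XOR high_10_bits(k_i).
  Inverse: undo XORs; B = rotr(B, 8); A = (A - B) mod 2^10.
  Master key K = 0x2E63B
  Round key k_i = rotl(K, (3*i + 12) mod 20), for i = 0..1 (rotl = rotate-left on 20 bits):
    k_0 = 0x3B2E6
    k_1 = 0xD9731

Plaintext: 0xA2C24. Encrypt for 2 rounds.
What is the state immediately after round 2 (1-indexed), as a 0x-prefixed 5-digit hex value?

s_0 = plaintext = 0xA2C24
s_1 = Round(s_0, k_0) = 0x124E5
s_2 = Round(s_1, k_1) = 0x87E5C

0x87E5C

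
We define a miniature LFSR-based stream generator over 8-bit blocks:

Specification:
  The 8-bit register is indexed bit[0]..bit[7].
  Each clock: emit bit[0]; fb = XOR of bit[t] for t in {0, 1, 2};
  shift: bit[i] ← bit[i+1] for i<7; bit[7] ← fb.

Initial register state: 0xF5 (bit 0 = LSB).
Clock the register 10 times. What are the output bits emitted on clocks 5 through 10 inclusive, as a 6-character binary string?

reg_0 = 0xF5
clock 1: out=1, reg = 0x7A
clock 2: out=0, reg = 0xBD
clock 3: out=1, reg = 0x5E
clock 4: out=0, reg = 0x2F
clock 5: out=1, reg = 0x97
clock 6: out=1, reg = 0xCB
clock 7: out=1, reg = 0x65
clock 8: out=1, reg = 0x32
clock 9: out=0, reg = 0x99
clock 10: out=1, reg = 0xCC

111101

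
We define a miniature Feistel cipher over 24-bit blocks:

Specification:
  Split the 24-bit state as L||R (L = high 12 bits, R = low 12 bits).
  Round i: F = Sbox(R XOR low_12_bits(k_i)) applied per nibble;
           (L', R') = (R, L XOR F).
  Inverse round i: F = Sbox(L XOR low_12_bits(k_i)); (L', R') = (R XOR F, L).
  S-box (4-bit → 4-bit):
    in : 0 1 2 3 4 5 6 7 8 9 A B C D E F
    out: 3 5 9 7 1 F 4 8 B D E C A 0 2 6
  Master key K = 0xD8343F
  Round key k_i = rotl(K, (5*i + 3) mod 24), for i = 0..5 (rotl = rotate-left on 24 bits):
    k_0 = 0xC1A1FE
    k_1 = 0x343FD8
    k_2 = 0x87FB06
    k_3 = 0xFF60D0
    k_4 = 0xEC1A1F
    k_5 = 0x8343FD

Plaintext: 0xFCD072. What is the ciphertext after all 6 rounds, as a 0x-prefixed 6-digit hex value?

0x693C54

s_0 = plaintext = 0xFCD072
s_1 = Round(s_0, k_0) = 0x072A77
s_2 = Round(s_1, k_1) = 0xA77F94
s_3 = Round(s_2, k_2) = 0xF94BAE
s_4 = Round(s_3, k_3) = 0xBAE316
s_5 = Round(s_4, k_4) = 0x316693
s_6 = Round(s_5, k_5) = 0x693C54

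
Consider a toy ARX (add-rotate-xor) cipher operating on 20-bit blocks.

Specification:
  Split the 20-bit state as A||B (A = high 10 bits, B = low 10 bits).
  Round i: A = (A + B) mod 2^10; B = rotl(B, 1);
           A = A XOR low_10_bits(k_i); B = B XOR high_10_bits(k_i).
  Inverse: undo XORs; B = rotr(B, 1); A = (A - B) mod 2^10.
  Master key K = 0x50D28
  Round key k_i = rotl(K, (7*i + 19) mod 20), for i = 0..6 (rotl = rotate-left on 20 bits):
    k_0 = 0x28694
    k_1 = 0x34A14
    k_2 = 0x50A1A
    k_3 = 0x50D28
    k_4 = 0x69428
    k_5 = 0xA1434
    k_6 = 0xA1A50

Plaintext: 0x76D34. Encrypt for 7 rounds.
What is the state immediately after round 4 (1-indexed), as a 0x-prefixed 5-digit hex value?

0x10EC2

s_0 = plaintext = 0x76D34
s_1 = Round(s_0, k_0) = 0x66EC9
s_2 = Round(s_1, k_1) = 0x9C141
s_3 = Round(s_2, k_2) = 0x6AFC0
s_4 = Round(s_3, k_3) = 0x10EC2
s_5 = Round(s_4, k_4) = 0xCB420
s_6 = Round(s_5, k_5) = 0xDE6C5
s_7 = Round(s_6, k_6) = 0x1BB0D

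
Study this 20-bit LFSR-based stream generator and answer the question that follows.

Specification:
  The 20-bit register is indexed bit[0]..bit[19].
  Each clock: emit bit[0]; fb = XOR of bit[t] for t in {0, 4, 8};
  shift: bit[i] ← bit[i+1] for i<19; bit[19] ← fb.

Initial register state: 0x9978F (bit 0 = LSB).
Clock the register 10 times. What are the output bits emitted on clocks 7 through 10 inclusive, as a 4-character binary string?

reg_0 = 0x9978F
clock 1: out=1, reg = 0x4CBC7
clock 2: out=1, reg = 0x265E3
clock 3: out=1, reg = 0x132F1
clock 4: out=1, reg = 0x09978
clock 5: out=0, reg = 0x04CBC
clock 6: out=0, reg = 0x8265E
clock 7: out=0, reg = 0xC132F
clock 8: out=1, reg = 0x60997
clock 9: out=1, reg = 0xB04CB
clock 10: out=1, reg = 0xD8265

0111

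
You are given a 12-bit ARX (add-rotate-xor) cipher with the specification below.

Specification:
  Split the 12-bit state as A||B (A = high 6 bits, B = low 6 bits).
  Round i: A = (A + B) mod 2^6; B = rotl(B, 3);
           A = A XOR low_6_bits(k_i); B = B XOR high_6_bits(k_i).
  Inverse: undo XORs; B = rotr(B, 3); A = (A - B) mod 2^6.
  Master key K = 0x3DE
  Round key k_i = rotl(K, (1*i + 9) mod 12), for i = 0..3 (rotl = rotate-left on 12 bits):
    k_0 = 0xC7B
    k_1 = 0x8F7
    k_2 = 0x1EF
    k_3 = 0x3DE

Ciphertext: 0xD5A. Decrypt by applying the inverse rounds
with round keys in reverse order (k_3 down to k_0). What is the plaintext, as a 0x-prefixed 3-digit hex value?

s_0 = ciphertext = 0xD5A
s_1 = InvRound(s_0, k_3) = 0x06A
s_2 = InvRound(s_1, k_2) = 0x06D
s_3 = InvRound(s_2, k_1) = 0x171
s_4 = InvRound(s_3, k_0) = 0xF80

0xF80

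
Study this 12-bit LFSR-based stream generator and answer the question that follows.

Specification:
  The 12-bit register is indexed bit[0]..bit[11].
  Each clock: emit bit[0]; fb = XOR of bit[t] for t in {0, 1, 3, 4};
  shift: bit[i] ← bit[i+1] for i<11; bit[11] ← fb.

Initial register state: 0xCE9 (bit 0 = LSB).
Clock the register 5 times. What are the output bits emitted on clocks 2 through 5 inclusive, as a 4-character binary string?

0010

reg_0 = 0xCE9
clock 1: out=1, reg = 0x674
clock 2: out=0, reg = 0xB3A
clock 3: out=0, reg = 0xD9D
clock 4: out=1, reg = 0xECE
clock 5: out=0, reg = 0x767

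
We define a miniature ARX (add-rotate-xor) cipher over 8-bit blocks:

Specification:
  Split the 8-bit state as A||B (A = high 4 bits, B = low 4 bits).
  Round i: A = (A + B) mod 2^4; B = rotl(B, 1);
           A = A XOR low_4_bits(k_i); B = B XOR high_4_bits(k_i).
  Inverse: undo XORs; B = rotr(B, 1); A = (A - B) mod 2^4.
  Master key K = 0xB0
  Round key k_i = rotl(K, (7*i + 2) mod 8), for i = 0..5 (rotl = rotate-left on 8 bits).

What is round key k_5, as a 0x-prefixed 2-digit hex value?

0x16

K = 0xB0
k_0 = rotl(K, (7*0+2) mod 8) = rotl(K, 2) = 0xC2
k_1 = rotl(K, (7*1+2) mod 8) = rotl(K, 1) = 0x61
k_2 = rotl(K, (7*2+2) mod 8) = rotl(K, 0) = 0xB0
k_3 = rotl(K, (7*3+2) mod 8) = rotl(K, 7) = 0x58
k_4 = rotl(K, (7*4+2) mod 8) = rotl(K, 6) = 0x2C
k_5 = rotl(K, (7*5+2) mod 8) = rotl(K, 5) = 0x16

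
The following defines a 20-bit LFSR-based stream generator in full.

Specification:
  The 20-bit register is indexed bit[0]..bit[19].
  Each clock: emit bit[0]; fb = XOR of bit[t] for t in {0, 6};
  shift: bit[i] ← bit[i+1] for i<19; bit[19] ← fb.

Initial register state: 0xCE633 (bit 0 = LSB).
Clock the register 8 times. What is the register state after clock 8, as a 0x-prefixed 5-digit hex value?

0xABCE6

reg_0 = 0xCE633
clock 1: out=1, reg = 0xE7319
clock 2: out=1, reg = 0xF398C
clock 3: out=0, reg = 0x79CC6
clock 4: out=0, reg = 0xBCE63
clock 5: out=1, reg = 0x5E731
clock 6: out=1, reg = 0xAF398
clock 7: out=0, reg = 0x579CC
clock 8: out=0, reg = 0xABCE6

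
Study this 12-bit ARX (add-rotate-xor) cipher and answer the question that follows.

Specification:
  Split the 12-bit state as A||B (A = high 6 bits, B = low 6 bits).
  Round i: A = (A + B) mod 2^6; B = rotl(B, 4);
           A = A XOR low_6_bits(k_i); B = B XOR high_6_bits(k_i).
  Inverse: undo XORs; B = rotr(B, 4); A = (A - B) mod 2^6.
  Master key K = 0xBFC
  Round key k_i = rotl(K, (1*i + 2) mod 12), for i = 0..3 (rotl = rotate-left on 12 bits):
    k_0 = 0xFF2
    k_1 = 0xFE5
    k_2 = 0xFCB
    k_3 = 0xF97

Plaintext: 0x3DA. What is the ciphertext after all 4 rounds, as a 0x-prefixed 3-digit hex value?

0x067

s_0 = plaintext = 0x3DA
s_1 = Round(s_0, k_0) = 0x6D9
s_2 = Round(s_1, k_1) = 0x469
s_3 = Round(s_2, k_2) = 0xC65
s_4 = Round(s_3, k_3) = 0x067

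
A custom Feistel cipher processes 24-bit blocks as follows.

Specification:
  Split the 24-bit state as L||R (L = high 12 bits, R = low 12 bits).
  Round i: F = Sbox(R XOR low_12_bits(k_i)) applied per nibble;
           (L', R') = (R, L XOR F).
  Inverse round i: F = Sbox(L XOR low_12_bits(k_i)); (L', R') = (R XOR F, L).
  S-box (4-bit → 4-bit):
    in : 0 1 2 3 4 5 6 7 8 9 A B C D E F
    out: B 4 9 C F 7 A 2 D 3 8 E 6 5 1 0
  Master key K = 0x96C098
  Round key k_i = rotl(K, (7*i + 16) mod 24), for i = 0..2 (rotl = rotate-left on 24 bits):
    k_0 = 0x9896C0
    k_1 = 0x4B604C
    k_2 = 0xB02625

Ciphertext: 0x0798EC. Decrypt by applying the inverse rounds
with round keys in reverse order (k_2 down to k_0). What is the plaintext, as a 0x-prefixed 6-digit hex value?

0x286923

s_0 = ciphertext = 0x0798EC
s_1 = InvRound(s_0, k_2) = 0x29A079
s_2 = InvRound(s_1, k_1) = 0x92329A
s_3 = InvRound(s_2, k_0) = 0x286923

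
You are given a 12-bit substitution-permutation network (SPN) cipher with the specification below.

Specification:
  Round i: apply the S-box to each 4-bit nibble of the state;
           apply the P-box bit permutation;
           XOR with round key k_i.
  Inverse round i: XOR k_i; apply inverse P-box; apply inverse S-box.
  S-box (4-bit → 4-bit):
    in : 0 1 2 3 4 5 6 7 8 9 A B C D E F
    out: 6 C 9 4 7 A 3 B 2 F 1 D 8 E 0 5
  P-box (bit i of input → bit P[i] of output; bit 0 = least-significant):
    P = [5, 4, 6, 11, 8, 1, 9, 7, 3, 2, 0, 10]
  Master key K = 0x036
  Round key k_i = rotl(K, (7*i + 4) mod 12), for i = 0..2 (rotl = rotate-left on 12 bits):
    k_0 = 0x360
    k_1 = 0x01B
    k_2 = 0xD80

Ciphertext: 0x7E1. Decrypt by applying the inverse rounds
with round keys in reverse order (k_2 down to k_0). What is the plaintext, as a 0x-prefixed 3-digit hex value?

s_0 = ciphertext = 0x7E1
s_1 = InvRound(s_0, k_2) = 0x33B
s_2 = InvRound(s_1, k_1) = 0xEFA
s_3 = InvRound(s_2, k_0) = 0x275

0x275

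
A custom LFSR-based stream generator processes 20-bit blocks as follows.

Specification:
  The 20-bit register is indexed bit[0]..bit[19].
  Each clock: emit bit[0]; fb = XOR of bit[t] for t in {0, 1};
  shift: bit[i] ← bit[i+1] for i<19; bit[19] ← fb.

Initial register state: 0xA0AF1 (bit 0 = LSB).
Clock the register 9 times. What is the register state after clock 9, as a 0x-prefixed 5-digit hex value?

reg_0 = 0xA0AF1
clock 1: out=1, reg = 0xD0578
clock 2: out=0, reg = 0x682BC
clock 3: out=0, reg = 0x3415E
clock 4: out=0, reg = 0x9A0AF
clock 5: out=1, reg = 0x4D057
clock 6: out=1, reg = 0x2682B
clock 7: out=1, reg = 0x13415
clock 8: out=1, reg = 0x89A0A
clock 9: out=0, reg = 0xC4D05

0xC4D05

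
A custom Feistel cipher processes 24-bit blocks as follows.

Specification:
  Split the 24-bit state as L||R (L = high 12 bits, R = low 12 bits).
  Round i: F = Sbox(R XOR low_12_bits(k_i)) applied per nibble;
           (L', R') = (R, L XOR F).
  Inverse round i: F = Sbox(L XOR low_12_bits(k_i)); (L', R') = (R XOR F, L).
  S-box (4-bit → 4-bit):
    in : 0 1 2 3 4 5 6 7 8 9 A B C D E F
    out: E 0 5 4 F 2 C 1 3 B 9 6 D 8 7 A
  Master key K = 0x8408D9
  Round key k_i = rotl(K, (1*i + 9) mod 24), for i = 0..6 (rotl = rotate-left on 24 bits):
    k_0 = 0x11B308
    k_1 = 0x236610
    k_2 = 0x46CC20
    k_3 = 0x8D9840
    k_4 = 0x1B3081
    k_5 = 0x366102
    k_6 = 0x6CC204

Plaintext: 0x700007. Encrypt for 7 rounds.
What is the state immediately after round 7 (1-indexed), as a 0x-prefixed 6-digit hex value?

0x5D1FEE

s_0 = plaintext = 0x700007
s_1 = Round(s_0, k_0) = 0x0073EA
s_2 = Round(s_1, k_1) = 0x3EA2AE
s_3 = Round(s_2, k_2) = 0x2AE4DD
s_4 = Round(s_3, k_3) = 0x4DDF16
s_5 = Round(s_4, k_4) = 0xF16E6C
s_6 = Round(s_5, k_5) = 0xE6C5D1
s_7 = Round(s_6, k_6) = 0x5D1FEE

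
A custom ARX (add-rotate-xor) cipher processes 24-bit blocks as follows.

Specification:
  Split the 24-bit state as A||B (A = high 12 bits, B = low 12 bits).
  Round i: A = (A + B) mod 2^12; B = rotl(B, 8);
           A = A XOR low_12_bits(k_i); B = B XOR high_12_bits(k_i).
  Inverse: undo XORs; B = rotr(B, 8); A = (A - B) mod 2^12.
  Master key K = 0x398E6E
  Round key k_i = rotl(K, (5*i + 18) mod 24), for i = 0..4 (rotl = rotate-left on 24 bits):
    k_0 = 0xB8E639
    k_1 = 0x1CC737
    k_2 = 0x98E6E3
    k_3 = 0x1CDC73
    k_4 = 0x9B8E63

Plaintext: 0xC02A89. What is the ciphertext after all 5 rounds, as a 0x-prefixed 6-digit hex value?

s_0 = plaintext = 0xC02A89
s_1 = Round(s_0, k_0) = 0x0B2226
s_2 = Round(s_1, k_1) = 0x5EF7EE
s_3 = Round(s_2, k_2) = 0xB3E7F0
s_4 = Round(s_3, k_3) = 0xF5D1B2
s_5 = Round(s_4, k_4) = 0xF6CBA3

0xF6CBA3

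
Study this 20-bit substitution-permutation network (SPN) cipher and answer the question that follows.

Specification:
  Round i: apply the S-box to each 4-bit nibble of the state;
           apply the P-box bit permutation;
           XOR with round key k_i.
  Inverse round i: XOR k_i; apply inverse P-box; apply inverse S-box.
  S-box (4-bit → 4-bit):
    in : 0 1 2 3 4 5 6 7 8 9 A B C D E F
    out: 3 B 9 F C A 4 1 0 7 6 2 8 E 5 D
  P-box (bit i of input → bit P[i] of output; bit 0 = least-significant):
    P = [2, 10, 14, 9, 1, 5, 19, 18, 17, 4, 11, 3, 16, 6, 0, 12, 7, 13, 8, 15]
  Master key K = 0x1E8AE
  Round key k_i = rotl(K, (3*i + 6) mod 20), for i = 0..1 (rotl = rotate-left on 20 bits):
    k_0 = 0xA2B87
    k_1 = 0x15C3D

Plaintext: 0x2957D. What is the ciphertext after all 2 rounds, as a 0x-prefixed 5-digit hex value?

0x47604

s_0 = plaintext = 0x2957D
s_1 = Round(s_0, k_0) = 0xBED5C
s_2 = Round(s_1, k_1) = 0x47604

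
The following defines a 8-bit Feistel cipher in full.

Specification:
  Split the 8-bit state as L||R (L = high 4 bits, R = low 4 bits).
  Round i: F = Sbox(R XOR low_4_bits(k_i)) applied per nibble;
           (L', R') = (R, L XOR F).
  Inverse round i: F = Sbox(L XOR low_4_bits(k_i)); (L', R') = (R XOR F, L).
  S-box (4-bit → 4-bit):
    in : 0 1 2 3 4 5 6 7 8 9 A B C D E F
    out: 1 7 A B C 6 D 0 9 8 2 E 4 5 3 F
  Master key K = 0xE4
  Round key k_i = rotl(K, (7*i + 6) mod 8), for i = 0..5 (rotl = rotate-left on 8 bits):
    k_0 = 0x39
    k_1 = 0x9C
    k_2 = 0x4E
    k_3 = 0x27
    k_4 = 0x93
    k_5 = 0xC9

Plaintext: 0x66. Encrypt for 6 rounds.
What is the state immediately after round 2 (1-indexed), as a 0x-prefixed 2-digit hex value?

s_0 = plaintext = 0x66
s_1 = Round(s_0, k_0) = 0x69
s_2 = Round(s_1, k_1) = 0x90
s_3 = Round(s_2, k_2) = 0x0A
s_4 = Round(s_3, k_3) = 0xA5
s_5 = Round(s_4, k_4) = 0x57
s_6 = Round(s_5, k_5) = 0x76

0x90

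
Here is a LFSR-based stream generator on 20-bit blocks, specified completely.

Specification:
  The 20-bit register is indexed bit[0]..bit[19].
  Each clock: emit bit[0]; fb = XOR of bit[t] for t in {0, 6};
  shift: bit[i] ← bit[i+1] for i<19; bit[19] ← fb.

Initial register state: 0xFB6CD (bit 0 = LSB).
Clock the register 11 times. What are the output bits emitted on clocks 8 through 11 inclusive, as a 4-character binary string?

1011

reg_0 = 0xFB6CD
clock 1: out=1, reg = 0x7DB66
clock 2: out=0, reg = 0xBEDB3
clock 3: out=1, reg = 0xDF6D9
clock 4: out=1, reg = 0x6FB6C
clock 5: out=0, reg = 0xB7DB6
clock 6: out=0, reg = 0x5BEDB
clock 7: out=1, reg = 0x2DF6D
clock 8: out=1, reg = 0x16FB6
clock 9: out=0, reg = 0x0B7DB
clock 10: out=1, reg = 0x05BED
clock 11: out=1, reg = 0x02DF6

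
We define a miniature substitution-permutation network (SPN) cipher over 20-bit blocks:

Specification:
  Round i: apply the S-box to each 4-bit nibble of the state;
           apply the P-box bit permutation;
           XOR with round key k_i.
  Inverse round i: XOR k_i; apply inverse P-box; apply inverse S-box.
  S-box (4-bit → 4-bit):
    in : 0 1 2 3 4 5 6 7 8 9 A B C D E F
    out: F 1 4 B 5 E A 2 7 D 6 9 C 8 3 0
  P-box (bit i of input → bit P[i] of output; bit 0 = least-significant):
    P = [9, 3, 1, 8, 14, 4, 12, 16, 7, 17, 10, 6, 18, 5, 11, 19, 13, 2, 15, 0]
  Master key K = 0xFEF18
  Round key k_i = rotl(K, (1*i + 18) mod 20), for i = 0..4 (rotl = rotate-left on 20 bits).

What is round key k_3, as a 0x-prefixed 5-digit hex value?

0xFDE31

K = 0xFEF18
k_0 = rotl(K, (1*0+18) mod 20) = rotl(K, 18) = 0x3FBC6
k_1 = rotl(K, (1*1+18) mod 20) = rotl(K, 19) = 0x7F78C
k_2 = rotl(K, (1*2+18) mod 20) = rotl(K, 0) = 0xFEF18
k_3 = rotl(K, (1*3+18) mod 20) = rotl(K, 1) = 0xFDE31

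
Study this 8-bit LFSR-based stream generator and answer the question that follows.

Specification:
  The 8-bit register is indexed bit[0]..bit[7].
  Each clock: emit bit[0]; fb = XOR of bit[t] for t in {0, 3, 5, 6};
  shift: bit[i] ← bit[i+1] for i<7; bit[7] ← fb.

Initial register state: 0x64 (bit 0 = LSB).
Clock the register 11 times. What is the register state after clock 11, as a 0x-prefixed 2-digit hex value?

reg_0 = 0x64
clock 1: out=0, reg = 0x32
clock 2: out=0, reg = 0x99
clock 3: out=1, reg = 0x4C
clock 4: out=0, reg = 0x26
clock 5: out=0, reg = 0x93
clock 6: out=1, reg = 0xC9
clock 7: out=1, reg = 0xE4
clock 8: out=0, reg = 0x72
clock 9: out=0, reg = 0x39
clock 10: out=1, reg = 0x9C
clock 11: out=0, reg = 0xCE

0xCE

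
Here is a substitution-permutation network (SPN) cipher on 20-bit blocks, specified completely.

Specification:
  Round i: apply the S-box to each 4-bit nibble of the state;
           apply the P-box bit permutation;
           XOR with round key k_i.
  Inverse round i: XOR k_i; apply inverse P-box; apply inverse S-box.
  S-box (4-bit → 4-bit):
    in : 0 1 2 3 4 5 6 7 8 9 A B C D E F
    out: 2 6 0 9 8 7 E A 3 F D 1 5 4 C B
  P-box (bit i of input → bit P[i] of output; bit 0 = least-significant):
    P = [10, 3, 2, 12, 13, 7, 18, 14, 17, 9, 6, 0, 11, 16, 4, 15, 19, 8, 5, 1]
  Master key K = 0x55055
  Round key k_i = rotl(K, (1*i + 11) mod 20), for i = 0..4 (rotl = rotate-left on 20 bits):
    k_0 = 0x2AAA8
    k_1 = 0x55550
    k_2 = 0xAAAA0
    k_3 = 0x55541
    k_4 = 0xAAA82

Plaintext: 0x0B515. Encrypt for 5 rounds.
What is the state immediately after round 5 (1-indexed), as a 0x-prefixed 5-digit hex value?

s_0 = plaintext = 0x0B515
s_1 = Round(s_0, k_0) = 0x4A564
s_2 = Round(s_1, k_1) = 0x38F82
s_3 = Round(s_2, k_2) = 0x18023
s_4 = Round(s_3, k_3) = 0x44A61
s_5 = Round(s_4, k_4) = 0xC6A4D

0xC6A4D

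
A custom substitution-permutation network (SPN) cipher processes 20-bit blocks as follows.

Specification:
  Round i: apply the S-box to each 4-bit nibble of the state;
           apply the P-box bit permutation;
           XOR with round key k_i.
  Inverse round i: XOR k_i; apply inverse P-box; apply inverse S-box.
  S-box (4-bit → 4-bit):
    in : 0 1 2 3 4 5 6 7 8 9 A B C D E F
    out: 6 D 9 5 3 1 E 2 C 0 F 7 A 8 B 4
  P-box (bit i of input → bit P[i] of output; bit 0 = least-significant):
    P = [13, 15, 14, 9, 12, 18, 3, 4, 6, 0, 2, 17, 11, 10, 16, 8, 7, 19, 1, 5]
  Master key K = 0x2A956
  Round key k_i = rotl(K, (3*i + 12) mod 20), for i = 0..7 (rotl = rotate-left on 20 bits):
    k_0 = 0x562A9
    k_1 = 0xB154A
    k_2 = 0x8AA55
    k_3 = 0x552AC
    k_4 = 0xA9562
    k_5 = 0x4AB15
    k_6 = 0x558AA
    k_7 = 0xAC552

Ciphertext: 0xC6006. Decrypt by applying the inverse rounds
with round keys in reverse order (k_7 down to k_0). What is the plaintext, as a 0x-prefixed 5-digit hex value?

s_0 = ciphertext = 0xC6006
s_1 = InvRound(s_0, k_7) = 0x9C1C4
s_2 = InvRound(s_1, k_6) = 0x623B7
s_3 = InvRound(s_2, k_5) = 0x15D97
s_4 = InvRound(s_3, k_4) = 0xE3AD0
s_5 = InvRound(s_4, k_3) = 0xC3183
s_6 = InvRound(s_5, k_2) = 0x323EC
s_7 = InvRound(s_6, k_1) = 0xA7F52
s_8 = InvRound(s_7, k_0) = 0xAAEA9

0xAAEA9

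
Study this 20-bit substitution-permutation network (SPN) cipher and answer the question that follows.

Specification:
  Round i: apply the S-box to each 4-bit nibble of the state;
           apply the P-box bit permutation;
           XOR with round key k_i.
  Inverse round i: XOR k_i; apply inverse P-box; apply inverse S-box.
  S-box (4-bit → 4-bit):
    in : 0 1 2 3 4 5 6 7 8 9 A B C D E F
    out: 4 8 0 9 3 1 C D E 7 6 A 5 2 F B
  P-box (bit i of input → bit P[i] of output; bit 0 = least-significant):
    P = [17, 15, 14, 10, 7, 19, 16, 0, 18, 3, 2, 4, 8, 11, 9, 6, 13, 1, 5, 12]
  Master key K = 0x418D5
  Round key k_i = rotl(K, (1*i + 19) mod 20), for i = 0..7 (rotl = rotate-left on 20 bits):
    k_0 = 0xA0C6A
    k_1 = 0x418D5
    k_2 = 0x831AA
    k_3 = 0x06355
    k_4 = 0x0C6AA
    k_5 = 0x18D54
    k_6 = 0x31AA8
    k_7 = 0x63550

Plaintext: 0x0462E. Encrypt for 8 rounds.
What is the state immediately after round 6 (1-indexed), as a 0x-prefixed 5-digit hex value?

s_0 = plaintext = 0x0462E
s_1 = Round(s_0, k_0) = 0x8C15E
s_2 = Round(s_1, k_1) = 0x6CF67
s_3 = Round(s_2, k_2) = 0xF6693
s_4 = Round(s_3, k_3) = 0xB5583
s_5 = Round(s_4, k_4) = 0xFD3A9
s_6 = Round(s_5, k_5) = 0xE7546
s_7 = Round(s_6, k_6) = 0xF6D4A
s_8 = Round(s_7, k_7) = 0xEC79A

0xE7546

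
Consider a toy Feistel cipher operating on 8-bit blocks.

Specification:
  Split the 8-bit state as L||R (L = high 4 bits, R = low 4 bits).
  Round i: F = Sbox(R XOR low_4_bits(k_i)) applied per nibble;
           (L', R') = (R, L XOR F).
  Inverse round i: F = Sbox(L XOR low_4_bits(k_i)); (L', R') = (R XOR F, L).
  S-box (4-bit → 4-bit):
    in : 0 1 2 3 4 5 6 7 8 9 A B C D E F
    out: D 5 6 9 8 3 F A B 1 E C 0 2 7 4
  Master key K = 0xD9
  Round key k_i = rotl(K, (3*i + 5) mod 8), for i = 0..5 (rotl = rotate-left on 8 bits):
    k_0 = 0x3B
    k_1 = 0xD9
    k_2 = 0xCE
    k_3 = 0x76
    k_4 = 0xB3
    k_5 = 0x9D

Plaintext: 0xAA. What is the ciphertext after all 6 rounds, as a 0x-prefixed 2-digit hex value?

s_0 = plaintext = 0xAA
s_1 = Round(s_0, k_0) = 0xAF
s_2 = Round(s_1, k_1) = 0xF5
s_3 = Round(s_2, k_2) = 0x53
s_4 = Round(s_3, k_3) = 0x36
s_5 = Round(s_4, k_4) = 0x60
s_6 = Round(s_5, k_5) = 0x04

0x04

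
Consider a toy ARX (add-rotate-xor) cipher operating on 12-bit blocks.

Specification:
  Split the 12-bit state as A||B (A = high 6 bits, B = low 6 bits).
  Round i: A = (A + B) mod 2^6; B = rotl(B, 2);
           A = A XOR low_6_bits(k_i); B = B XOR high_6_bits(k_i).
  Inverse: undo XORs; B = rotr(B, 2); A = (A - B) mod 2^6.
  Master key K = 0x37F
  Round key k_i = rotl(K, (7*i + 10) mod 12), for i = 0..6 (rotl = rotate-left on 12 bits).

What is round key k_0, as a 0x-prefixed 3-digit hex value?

K = 0x37F
k_0 = rotl(K, (7*0+10) mod 12) = rotl(K, 10) = 0xCDF

0xCDF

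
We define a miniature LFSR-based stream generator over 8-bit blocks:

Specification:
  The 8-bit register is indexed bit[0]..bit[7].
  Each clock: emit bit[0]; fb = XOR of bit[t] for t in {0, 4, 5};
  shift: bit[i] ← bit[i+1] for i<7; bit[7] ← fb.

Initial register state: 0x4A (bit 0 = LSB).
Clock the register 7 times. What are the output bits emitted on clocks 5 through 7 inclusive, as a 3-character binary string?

001

reg_0 = 0x4A
clock 1: out=0, reg = 0x25
clock 2: out=1, reg = 0x12
clock 3: out=0, reg = 0x89
clock 4: out=1, reg = 0xC4
clock 5: out=0, reg = 0x62
clock 6: out=0, reg = 0xB1
clock 7: out=1, reg = 0xD8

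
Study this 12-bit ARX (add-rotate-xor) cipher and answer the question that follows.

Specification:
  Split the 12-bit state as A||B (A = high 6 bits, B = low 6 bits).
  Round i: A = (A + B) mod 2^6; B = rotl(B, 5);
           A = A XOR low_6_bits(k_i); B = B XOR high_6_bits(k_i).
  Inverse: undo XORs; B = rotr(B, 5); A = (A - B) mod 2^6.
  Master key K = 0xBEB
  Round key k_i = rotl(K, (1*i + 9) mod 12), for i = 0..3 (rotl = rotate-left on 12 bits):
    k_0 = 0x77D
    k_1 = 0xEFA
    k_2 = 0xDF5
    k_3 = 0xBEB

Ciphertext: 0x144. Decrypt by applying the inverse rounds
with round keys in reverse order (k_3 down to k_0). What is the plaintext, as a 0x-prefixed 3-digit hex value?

s_0 = ciphertext = 0x144
s_1 = InvRound(s_0, k_3) = 0x5D7
s_2 = InvRound(s_1, k_2) = 0x841
s_3 = InvRound(s_2, k_1) = 0x9B5
s_4 = InvRound(s_3, k_0) = 0x291

0x291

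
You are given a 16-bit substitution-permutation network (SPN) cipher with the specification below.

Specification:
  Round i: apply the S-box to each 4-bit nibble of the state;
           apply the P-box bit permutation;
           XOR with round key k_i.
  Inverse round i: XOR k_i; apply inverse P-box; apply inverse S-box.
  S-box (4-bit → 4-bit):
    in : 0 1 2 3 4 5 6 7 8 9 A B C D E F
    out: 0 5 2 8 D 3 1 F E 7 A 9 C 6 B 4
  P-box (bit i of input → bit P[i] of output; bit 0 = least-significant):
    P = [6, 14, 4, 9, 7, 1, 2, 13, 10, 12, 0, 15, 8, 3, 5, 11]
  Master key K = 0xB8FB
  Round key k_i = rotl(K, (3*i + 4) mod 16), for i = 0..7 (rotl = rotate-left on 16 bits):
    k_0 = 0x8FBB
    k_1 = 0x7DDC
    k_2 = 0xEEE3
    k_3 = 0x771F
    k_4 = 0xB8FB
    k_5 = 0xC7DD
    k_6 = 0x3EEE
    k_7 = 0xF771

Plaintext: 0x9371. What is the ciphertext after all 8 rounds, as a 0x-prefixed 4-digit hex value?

0x3759

s_0 = plaintext = 0x9371
s_1 = Round(s_0, k_0) = 0x2E45
s_2 = Round(s_1, k_1) = 0x8910
s_3 = Round(s_2, k_2) = 0xF24E
s_4 = Round(s_3, k_3) = 0x05FB
s_5 = Round(s_4, k_4) = 0xAEBF
s_6 = Round(s_5, k_5) = 0x7B45
s_7 = Round(s_6, k_6) = 0xD302
s_8 = Round(s_7, k_7) = 0x3759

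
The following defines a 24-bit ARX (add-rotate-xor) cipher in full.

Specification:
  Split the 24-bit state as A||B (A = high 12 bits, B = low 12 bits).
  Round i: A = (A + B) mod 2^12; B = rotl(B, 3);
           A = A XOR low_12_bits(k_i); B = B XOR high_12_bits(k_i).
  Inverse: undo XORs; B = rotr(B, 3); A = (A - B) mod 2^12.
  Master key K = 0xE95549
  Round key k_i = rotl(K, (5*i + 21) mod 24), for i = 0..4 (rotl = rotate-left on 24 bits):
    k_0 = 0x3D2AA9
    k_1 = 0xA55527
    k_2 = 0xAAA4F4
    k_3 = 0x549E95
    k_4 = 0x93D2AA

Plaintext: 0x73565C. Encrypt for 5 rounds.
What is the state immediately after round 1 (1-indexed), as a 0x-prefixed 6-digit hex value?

s_0 = plaintext = 0x73565C
s_1 = Round(s_0, k_0) = 0x738131
s_2 = Round(s_1, k_1) = 0xD4E3DD
s_3 = Round(s_2, k_2) = 0x5DF443
s_4 = Round(s_3, k_3) = 0x4B7753
s_5 = Round(s_4, k_4) = 0xEA03A6

0x738131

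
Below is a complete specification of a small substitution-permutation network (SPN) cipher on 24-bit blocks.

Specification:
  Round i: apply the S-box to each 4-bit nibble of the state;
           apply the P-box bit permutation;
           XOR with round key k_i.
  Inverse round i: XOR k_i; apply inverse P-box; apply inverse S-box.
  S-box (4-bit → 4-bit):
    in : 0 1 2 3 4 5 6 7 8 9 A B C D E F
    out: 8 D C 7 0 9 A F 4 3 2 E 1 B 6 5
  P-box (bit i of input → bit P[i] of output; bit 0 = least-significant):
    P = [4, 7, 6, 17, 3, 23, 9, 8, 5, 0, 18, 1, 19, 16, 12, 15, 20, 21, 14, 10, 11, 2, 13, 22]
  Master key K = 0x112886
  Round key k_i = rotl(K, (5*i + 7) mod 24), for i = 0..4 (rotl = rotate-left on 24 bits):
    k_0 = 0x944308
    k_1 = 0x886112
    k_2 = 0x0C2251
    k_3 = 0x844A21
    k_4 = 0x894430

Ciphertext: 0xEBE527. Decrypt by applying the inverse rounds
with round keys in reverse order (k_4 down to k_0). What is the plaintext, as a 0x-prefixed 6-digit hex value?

s_0 = ciphertext = 0xEBE527
s_1 = InvRound(s_0, k_4) = 0xBA0605
s_2 = InvRound(s_1, k_3) = 0x97CF40
s_3 = InvRound(s_2, k_2) = 0xF1DA65
s_4 = InvRound(s_3, k_1) = 0x797D2F
s_5 = InvRound(s_4, k_0) = 0x7637E4

0x7637E4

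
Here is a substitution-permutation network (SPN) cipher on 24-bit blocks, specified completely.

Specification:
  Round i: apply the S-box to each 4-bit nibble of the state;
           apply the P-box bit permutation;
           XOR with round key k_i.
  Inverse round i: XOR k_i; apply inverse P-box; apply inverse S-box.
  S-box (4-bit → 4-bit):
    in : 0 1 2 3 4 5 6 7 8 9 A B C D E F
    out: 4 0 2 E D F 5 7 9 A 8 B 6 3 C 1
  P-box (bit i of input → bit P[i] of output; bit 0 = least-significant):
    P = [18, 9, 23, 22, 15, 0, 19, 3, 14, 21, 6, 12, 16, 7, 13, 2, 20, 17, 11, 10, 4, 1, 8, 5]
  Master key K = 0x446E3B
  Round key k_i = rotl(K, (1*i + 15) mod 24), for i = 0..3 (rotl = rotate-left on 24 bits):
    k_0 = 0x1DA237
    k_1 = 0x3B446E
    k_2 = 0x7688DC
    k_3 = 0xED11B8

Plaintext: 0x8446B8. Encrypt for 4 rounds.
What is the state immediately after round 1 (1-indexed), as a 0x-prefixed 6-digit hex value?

0x484E4A

s_0 = plaintext = 0x8446B8
s_1 = Round(s_0, k_0) = 0x484E4A
s_2 = Round(s_1, k_1) = 0x62F112
s_3 = Round(s_2, k_2) = 0x758BCC
s_4 = Round(s_3, k_3) = 0x564EAF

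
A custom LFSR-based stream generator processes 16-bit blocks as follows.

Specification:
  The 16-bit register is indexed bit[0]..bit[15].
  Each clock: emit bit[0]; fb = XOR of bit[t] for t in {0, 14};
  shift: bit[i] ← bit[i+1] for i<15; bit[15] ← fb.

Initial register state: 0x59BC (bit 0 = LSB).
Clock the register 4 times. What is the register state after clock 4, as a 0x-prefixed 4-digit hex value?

0x959B

reg_0 = 0x59BC
clock 1: out=0, reg = 0xACDE
clock 2: out=0, reg = 0x566F
clock 3: out=1, reg = 0x2B37
clock 4: out=1, reg = 0x959B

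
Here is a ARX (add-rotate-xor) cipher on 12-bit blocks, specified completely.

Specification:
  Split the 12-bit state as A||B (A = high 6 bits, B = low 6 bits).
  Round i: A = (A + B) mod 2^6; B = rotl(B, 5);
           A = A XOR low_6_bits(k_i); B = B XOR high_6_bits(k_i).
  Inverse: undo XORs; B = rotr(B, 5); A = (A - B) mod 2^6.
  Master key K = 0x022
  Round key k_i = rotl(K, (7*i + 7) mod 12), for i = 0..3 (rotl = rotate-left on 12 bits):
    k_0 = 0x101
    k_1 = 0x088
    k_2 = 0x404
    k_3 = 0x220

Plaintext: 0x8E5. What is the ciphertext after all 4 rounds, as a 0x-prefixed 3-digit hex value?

0xC16

s_0 = plaintext = 0x8E5
s_1 = Round(s_0, k_0) = 0x276
s_2 = Round(s_1, k_1) = 0xDD9
s_3 = Round(s_2, k_2) = 0x53C
s_4 = Round(s_3, k_3) = 0xC16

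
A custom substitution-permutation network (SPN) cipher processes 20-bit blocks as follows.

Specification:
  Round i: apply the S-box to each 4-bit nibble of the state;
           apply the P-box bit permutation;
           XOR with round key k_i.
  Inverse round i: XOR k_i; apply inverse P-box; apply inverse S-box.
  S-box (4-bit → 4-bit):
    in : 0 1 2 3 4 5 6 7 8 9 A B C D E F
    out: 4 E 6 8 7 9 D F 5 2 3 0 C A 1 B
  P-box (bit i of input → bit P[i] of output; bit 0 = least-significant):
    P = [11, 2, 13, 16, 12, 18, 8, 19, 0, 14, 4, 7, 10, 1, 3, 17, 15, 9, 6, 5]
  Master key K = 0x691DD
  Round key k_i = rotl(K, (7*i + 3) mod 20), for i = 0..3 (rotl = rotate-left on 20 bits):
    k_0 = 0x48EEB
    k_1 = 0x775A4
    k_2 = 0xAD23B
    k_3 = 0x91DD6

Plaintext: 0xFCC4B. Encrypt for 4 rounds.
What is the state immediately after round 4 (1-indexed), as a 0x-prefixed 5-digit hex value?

s_0 = plaintext = 0xFCC4B
s_1 = Round(s_0, k_0) = 0x21D53
s_2 = Round(s_1, k_1) = 0xC276E
s_3 = Round(s_2, k_2) = 0x28BC0
s_4 = Round(s_3, k_3) = 0x13A9E

0x13A9E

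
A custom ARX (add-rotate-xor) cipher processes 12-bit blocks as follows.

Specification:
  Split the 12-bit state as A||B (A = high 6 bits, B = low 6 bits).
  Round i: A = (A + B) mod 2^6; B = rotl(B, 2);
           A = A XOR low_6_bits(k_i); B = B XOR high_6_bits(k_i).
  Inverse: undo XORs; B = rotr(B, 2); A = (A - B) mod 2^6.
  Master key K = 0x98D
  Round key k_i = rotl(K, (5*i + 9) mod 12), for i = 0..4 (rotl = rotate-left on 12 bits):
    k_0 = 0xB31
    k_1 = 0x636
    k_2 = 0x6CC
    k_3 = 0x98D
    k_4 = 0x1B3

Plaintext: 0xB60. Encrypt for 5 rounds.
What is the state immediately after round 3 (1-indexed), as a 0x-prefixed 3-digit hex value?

s_0 = plaintext = 0xB60
s_1 = Round(s_0, k_0) = 0xF2E
s_2 = Round(s_1, k_1) = 0x722
s_3 = Round(s_2, k_2) = 0xC91
s_4 = Round(s_3, k_3) = 0x3A3
s_5 = Round(s_4, k_4) = 0x088

0xC91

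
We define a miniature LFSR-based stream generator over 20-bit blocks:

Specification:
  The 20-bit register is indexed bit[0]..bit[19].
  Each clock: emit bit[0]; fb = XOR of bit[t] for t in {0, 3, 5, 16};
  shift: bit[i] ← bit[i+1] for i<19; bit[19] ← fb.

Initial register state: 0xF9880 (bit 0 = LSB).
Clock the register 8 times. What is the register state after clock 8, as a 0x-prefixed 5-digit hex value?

reg_0 = 0xF9880
clock 1: out=0, reg = 0xFCC40
clock 2: out=0, reg = 0xFE620
clock 3: out=0, reg = 0x7F310
clock 4: out=0, reg = 0xBF988
clock 5: out=0, reg = 0x5FCC4
clock 6: out=0, reg = 0xAFE62
clock 7: out=0, reg = 0xD7F31
clock 8: out=1, reg = 0xEBF98

0xEBF98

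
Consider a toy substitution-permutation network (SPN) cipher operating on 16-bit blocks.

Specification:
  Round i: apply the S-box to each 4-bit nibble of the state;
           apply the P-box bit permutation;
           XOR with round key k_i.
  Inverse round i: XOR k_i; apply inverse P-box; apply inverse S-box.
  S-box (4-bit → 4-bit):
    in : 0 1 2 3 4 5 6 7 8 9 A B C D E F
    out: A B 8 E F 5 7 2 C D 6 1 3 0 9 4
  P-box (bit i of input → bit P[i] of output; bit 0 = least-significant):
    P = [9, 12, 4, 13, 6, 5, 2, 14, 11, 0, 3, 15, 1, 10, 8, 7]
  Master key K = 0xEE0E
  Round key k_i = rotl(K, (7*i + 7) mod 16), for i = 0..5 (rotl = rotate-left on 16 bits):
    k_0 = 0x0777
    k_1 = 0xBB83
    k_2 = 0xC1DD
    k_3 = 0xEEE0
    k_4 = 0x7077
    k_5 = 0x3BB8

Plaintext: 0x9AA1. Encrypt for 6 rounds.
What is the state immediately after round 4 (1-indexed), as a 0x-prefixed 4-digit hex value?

s_0 = plaintext = 0x9AA1
s_1 = Round(s_0, k_0) = 0x34D8
s_2 = Round(s_1, k_1) = 0x161A
s_3 = Round(s_2, k_2) = 0x9D26
s_4 = Round(s_3, k_3) = 0xBD72
s_5 = Round(s_4, k_4) = 0x5055
s_6 = Round(s_5, k_5) = 0xB8EF

0xBD72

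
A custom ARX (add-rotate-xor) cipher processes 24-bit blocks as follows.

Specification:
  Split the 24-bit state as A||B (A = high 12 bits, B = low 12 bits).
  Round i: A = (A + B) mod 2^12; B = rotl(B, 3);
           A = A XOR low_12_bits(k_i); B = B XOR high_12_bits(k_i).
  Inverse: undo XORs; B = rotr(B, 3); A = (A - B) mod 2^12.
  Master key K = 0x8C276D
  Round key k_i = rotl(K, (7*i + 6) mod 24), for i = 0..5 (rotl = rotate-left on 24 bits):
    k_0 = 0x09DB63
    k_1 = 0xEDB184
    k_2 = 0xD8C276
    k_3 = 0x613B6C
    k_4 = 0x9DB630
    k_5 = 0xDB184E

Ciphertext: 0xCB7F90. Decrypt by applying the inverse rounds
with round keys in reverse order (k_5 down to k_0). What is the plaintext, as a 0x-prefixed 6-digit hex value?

s_0 = ciphertext = 0xCB7F90
s_1 = InvRound(s_0, k_5) = 0x2B5244
s_2 = InvRound(s_1, k_4) = 0x512F73
s_3 = InvRound(s_2, k_3) = 0xD5212C
s_4 = InvRound(s_3, k_2) = 0xD90194
s_5 = InvRound(s_4, k_1) = 0xC2BFE9
s_6 = InvRound(s_5, k_0) = 0xD5A9EE

0xD5A9EE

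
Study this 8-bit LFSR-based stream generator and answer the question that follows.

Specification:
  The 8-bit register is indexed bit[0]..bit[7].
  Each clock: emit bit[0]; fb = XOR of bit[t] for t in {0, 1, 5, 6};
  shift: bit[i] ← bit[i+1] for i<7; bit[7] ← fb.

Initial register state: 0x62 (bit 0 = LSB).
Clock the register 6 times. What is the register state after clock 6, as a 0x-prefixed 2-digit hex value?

0x35

reg_0 = 0x62
clock 1: out=0, reg = 0xB1
clock 2: out=1, reg = 0x58
clock 3: out=0, reg = 0xAC
clock 4: out=0, reg = 0xD6
clock 5: out=0, reg = 0x6B
clock 6: out=1, reg = 0x35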